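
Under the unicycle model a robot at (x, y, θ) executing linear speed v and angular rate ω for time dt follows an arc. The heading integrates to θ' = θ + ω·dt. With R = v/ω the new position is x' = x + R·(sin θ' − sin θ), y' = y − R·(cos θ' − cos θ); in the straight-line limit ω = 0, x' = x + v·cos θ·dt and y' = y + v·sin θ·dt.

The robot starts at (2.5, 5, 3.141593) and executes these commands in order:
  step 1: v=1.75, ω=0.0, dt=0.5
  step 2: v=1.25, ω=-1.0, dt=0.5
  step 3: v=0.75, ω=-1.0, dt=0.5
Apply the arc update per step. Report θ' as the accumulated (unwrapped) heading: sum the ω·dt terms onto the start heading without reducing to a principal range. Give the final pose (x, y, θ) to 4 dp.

step 1: θ'=3.1416 (straight) → pose (1.6250, 5.0000, 3.1416)
step 2: θ'=2.6416 (R=-1.2500) → pose (1.0257, 5.1530, 2.6416)
step 3: θ'=2.1416 (R=-0.7500) → pose (0.7542, 5.4060, 2.1416)

(0.7542, 5.4060, 2.1416)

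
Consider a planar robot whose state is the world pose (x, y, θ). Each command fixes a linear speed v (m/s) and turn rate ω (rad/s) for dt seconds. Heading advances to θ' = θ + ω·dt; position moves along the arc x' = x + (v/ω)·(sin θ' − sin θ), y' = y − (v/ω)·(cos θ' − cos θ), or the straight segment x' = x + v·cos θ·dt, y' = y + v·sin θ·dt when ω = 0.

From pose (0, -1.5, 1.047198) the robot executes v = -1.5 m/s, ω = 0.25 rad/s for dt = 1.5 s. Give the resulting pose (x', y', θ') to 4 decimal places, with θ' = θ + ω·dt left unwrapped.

(-0.7377, -3.6117, 1.4222)

θ' = 1.0472 + 0.25·1.5 = 1.4222
R = v/ω = -1.5/0.25 = -6.0000
x' = 0 + -6.0000·(sin 1.4222 − sin 1.0472) = -0.7377
y' = -1.5 − -6.0000·(cos 1.4222 − cos 1.0472) = -3.6117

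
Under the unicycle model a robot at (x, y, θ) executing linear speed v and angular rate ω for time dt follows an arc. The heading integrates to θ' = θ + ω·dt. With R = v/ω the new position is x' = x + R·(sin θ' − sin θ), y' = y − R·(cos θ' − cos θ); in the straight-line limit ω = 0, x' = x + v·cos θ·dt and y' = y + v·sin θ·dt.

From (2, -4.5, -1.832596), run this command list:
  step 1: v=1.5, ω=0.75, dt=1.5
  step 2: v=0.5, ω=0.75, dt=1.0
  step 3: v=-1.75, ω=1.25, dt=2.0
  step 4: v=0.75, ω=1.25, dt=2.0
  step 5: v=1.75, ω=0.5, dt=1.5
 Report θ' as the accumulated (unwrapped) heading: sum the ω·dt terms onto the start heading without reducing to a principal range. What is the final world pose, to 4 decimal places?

step 1: θ'=-0.7076 (R=2.0000) → pose (2.6318, -6.5375, -0.7076)
step 2: θ'=0.0424 (R=0.6667) → pose (3.0934, -6.6969, 0.0424)
step 3: θ'=2.5424 (R=-1.4000) → pose (2.3632, -9.2518, 2.5424)
step 4: θ'=5.0424 (R=0.6000) → pose (1.4572, -9.9417, 5.0424)
step 5: θ'=5.7924 (R=3.5000) → pose (3.1187, -11.8944, 5.7924)

(3.1187, -11.8944, 5.7924)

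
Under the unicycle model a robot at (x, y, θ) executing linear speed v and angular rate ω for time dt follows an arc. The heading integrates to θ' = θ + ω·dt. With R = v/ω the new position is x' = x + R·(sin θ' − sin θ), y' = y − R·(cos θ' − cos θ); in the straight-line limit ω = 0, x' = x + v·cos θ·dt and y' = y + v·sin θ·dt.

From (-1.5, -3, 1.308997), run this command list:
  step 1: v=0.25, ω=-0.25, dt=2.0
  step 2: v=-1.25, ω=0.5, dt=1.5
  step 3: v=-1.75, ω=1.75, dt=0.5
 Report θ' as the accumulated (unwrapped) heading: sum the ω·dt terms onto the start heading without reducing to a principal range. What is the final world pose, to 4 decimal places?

step 1: θ'=0.8090 (R=-1.0000) → pose (-1.2577, -2.5686, 0.8090)
step 2: θ'=1.5590 (R=-2.5000) → pose (-1.9485, -4.2647, 1.5590)
step 3: θ'=2.4340 (R=-1.0000) → pose (-1.5986, -5.0364, 2.4340)

(-1.5986, -5.0364, 2.4340)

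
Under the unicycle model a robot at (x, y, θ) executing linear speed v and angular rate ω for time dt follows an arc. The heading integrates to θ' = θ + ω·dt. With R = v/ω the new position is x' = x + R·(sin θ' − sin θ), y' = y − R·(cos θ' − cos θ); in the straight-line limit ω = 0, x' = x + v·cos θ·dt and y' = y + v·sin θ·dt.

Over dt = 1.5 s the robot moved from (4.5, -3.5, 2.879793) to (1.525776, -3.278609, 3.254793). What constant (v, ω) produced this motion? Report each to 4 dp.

Δθ = 3.254793 − 2.879793 = 0.375000
ω = Δθ/dt = 0.375000/1.5 = 0.2500
R = Δx/(sin θ' − sin θ) = 8.0000
v = R·ω = 8.0000·0.2500 = 2.0000

v = 2.0000, ω = 0.2500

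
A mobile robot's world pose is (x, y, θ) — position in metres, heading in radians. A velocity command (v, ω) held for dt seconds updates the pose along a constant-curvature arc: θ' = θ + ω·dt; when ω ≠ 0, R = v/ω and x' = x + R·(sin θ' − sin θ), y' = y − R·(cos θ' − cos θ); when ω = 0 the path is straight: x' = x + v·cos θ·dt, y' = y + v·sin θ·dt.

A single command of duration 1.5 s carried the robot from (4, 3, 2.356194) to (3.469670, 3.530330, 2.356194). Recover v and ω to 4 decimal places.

v = 0.5000, ω = 0.0000

Δθ = 2.356194 − 2.356194 = 0.000000
ω = Δθ/dt = 0.000000/1.5 = 0.0000
ω = 0 → v = (Δx·cos θ + Δy·sin θ)/dt = 0.5000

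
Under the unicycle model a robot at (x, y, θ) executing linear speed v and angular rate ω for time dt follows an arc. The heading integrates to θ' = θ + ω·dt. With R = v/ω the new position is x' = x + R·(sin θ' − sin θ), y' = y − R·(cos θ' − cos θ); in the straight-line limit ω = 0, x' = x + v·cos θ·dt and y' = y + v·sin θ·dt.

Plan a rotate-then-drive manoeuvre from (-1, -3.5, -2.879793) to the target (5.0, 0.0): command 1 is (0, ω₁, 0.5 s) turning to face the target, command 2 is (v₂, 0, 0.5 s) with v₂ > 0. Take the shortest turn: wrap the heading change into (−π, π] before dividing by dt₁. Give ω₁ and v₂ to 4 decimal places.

heading to target = atan2(0−-3.5, 5−-1) = 0.5281
Δθ = wrap(0.5281 − -2.8798) = -2.8753; ω₁ = Δθ/dt₁ = -5.7506
distance = √((5−-1)² + (0−-3.5)²) = 6.9462; v₂ = distance/dt₂ = 13.8924

ω₁ = -5.7506, v₂ = 13.8924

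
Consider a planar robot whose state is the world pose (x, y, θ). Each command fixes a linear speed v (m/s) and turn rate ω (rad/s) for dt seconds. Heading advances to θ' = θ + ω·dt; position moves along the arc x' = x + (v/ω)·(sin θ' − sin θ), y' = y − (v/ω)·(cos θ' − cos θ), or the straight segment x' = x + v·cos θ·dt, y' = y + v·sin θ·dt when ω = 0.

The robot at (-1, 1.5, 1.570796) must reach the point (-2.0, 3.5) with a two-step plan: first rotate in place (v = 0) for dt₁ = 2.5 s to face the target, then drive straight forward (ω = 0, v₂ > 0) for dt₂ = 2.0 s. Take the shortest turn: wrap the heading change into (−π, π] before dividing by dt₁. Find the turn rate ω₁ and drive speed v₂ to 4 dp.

ω₁ = 0.1855, v₂ = 1.1180

heading to target = atan2(3.5−1.5, -2−-1) = 2.0344
Δθ = wrap(2.0344 − 1.5708) = 0.4636; ω₁ = Δθ/dt₁ = 0.1855
distance = √((-2−-1)² + (3.5−1.5)²) = 2.2361; v₂ = distance/dt₂ = 1.1180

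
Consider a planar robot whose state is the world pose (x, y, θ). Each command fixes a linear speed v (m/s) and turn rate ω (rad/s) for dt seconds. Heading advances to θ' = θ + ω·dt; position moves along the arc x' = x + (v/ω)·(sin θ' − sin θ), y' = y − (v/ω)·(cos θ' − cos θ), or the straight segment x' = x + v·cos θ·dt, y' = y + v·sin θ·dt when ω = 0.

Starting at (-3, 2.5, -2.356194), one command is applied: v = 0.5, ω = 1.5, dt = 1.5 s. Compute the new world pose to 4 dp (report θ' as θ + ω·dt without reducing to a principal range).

θ' = -2.3562 + 1.5·1.5 = -0.1062
R = v/ω = 0.5/1.5 = 0.3333
x' = -3 + 0.3333·(sin -0.1062 − sin -2.3562) = -2.7996
y' = 2.5 − 0.3333·(cos -0.1062 − cos -2.3562) = 1.9328

(-2.7996, 1.9328, -0.1062)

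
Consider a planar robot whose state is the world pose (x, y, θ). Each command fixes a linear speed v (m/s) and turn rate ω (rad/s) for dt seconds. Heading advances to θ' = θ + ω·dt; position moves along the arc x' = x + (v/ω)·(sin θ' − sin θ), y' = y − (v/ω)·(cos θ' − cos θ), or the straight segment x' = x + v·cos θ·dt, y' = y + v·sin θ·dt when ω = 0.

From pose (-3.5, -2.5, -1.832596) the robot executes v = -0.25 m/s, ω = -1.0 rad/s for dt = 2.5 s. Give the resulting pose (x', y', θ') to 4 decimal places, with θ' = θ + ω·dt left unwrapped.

(-3.0263, -2.4720, -4.3326)

θ' = -1.8326 + -1.0·2.5 = -4.3326
R = v/ω = -0.25/-1.0 = 0.2500
x' = -3.5 + 0.2500·(sin -4.3326 − sin -1.8326) = -3.0263
y' = -2.5 − 0.2500·(cos -4.3326 − cos -1.8326) = -2.4720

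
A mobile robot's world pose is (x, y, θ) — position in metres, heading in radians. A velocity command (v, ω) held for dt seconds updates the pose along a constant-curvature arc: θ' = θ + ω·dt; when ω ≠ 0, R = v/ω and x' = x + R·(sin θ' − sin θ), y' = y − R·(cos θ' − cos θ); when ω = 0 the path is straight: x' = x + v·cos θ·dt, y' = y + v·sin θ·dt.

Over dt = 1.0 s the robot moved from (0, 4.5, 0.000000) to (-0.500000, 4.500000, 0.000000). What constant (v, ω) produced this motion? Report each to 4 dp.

Δθ = 0.000000 − 0.000000 = 0.000000
ω = Δθ/dt = 0.000000/1.0 = 0.0000
ω = 0 → v = (Δx·cos θ + Δy·sin θ)/dt = -0.5000

v = -0.5000, ω = 0.0000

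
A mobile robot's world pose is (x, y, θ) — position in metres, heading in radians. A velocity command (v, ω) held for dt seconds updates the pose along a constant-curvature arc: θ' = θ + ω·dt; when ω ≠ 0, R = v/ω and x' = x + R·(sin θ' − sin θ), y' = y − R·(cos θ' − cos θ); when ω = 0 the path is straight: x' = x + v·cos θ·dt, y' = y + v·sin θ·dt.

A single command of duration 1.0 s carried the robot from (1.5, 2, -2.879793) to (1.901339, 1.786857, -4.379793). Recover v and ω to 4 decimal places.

Δθ = -4.379793 − -2.879793 = -1.500000
ω = Δθ/dt = -1.500000/1.0 = -1.5000
R = Δx/(sin θ' − sin θ) = 0.3333
v = R·ω = 0.3333·-1.5000 = -0.5000

v = -0.5000, ω = -1.5000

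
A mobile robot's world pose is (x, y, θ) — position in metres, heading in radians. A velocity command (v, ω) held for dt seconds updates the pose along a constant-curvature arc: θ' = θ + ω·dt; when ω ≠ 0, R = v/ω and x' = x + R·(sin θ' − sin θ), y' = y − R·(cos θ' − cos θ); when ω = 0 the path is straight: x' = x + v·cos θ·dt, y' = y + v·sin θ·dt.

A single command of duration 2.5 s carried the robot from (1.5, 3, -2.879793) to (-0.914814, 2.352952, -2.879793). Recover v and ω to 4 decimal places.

v = 1.0000, ω = 0.0000

Δθ = -2.879793 − -2.879793 = 0.000000
ω = Δθ/dt = 0.000000/2.5 = 0.0000
ω = 0 → v = (Δx·cos θ + Δy·sin θ)/dt = 1.0000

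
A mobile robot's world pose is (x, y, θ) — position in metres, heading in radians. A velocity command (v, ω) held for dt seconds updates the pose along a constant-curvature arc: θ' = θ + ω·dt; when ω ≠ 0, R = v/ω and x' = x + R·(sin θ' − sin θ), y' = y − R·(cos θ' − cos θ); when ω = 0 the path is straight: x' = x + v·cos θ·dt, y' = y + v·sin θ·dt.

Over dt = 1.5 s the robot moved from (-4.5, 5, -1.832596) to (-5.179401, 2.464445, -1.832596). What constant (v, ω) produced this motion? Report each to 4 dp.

v = 1.7500, ω = 0.0000

Δθ = -1.832596 − -1.832596 = 0.000000
ω = Δθ/dt = 0.000000/1.5 = 0.0000
ω = 0 → v = (Δx·cos θ + Δy·sin θ)/dt = 1.7500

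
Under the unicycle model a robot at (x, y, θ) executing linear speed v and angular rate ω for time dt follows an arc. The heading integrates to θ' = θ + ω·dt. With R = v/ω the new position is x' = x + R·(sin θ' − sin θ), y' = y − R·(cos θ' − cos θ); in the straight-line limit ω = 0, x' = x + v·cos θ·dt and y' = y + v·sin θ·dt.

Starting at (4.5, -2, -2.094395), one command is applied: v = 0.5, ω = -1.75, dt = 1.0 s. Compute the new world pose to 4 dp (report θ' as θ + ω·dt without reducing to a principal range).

θ' = -2.0944 + -1.75·1.0 = -3.8444
R = v/ω = 0.5/-1.75 = -0.2857
x' = 4.5 + -0.2857·(sin -3.8444 − sin -2.0944) = 4.0679
y' = -2 − -0.2857·(cos -3.8444 − cos -2.0944) = -2.0752

(4.0679, -2.0752, -3.8444)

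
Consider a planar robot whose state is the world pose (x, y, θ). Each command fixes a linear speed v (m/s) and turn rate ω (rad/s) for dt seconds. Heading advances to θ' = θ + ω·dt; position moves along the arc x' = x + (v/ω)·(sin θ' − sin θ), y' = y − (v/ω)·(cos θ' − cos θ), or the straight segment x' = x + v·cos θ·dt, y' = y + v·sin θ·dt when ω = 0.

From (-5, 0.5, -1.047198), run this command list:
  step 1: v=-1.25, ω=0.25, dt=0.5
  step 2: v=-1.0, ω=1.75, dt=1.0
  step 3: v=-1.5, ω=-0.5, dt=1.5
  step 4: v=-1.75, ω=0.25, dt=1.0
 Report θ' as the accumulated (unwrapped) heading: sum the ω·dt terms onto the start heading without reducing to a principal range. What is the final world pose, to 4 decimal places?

(-9.9075, -0.2513, 0.3278)

step 1: θ'=-0.9222 (R=-5.0000) → pose (-5.3455, 1.0204, -0.9222)
step 2: θ'=0.8278 (R=-0.5714) → pose (-6.2217, 1.0617, 0.8278)
step 3: θ'=0.0778 (R=3.0000) → pose (-8.1979, 0.1003, 0.0778)
step 4: θ'=0.3278 (R=-7.0000) → pose (-9.9075, -0.2513, 0.3278)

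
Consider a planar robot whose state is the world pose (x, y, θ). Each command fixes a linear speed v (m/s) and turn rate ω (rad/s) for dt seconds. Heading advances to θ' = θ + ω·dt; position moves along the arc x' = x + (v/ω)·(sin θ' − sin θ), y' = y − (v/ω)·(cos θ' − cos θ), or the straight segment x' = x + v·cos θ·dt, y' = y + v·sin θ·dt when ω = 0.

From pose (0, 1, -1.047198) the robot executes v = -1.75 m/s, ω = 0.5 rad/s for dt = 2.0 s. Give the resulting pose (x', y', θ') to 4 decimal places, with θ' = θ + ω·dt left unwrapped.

(-2.8660, 2.7461, -0.0472)

θ' = -1.0472 + 0.5·2.0 = -0.0472
R = v/ω = -1.75/0.5 = -3.5000
x' = 0 + -3.5000·(sin -0.0472 − sin -1.0472) = -2.8660
y' = 1 − -3.5000·(cos -0.0472 − cos -1.0472) = 2.7461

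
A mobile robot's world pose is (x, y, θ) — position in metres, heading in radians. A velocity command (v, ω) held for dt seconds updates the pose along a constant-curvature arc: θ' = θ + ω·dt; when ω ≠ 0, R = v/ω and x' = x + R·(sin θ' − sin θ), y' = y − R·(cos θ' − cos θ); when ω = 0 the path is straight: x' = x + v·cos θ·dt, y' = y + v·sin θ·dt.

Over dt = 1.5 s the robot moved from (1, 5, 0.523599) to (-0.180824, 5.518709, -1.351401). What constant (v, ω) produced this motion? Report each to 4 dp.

Δθ = -1.351401 − 0.523599 = -1.875000
ω = Δθ/dt = -1.875000/1.5 = -1.2500
R = Δx/(sin θ' − sin θ) = 0.8000
v = R·ω = 0.8000·-1.2500 = -1.0000

v = -1.0000, ω = -1.2500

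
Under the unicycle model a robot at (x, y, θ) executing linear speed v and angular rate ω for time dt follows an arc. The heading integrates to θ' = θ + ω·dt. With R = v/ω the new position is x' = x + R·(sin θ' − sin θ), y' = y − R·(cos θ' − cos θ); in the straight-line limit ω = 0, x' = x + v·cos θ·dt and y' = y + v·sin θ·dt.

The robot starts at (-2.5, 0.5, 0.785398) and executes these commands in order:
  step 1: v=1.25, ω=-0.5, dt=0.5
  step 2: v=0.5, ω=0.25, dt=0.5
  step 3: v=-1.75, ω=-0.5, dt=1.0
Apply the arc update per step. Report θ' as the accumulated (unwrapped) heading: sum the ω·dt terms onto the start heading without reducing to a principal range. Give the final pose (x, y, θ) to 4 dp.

step 1: θ'=0.5354 (R=-2.5000) → pose (-2.0077, 0.8824, 0.5354)
step 2: θ'=0.6604 (R=2.0000) → pose (-1.8012, 1.0230, 0.6604)
step 3: θ'=0.1604 (R=3.5000) → pose (-3.3892, 0.3321, 0.1604)

(-3.3892, 0.3321, 0.1604)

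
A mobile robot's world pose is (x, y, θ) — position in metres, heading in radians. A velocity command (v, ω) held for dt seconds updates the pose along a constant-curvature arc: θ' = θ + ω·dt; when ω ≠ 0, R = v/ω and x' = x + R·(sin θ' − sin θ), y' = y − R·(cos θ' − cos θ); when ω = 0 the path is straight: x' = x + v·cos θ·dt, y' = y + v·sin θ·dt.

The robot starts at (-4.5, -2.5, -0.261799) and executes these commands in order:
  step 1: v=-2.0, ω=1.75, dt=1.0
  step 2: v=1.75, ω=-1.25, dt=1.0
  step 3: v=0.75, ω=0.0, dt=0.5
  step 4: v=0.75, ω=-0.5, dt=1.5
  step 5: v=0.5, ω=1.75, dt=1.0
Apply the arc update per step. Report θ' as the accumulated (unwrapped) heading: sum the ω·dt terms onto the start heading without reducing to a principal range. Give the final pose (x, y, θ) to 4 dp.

step 1: θ'=1.4882 (R=-1.1429) → pose (-5.9348, -3.5096, 1.4882)
step 2: θ'=0.2382 (R=-1.4000) → pose (-4.8699, -2.2647, 0.2382)
step 3: θ'=0.2382 (straight) → pose (-4.5055, -2.1762, 0.2382)
step 4: θ'=-0.5118 (R=-1.5000) → pose (-3.4169, -2.3260, -0.5118)
step 5: θ'=1.2382 (R=0.2857) → pose (-3.0069, -2.1702, 1.2382)

(-3.0069, -2.1702, 1.2382)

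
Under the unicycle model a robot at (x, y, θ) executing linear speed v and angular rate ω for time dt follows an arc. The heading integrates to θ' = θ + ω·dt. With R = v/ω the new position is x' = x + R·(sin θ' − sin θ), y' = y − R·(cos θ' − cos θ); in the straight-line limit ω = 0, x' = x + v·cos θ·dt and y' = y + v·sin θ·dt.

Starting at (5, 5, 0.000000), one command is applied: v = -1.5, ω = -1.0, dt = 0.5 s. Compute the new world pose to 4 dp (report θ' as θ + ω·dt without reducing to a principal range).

θ' = 0.0000 + -1.0·0.5 = -0.5000
R = v/ω = -1.5/-1.0 = 1.5000
x' = 5 + 1.5000·(sin -0.5000 − sin 0.0000) = 4.2809
y' = 5 − 1.5000·(cos -0.5000 − cos 0.0000) = 5.1836

(4.2809, 5.1836, -0.5000)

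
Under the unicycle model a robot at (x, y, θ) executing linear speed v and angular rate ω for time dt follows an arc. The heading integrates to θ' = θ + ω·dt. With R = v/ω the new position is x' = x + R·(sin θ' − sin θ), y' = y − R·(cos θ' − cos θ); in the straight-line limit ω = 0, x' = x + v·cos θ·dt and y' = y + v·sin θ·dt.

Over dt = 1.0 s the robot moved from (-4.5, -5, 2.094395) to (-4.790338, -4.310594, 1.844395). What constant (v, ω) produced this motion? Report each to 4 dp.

Δθ = 1.844395 − 2.094395 = -0.250000
ω = Δθ/dt = -0.250000/1.0 = -0.2500
R = −Δy/(cos θ' − cos θ) = -3.0000
v = R·ω = -3.0000·-0.2500 = 0.7500

v = 0.7500, ω = -0.2500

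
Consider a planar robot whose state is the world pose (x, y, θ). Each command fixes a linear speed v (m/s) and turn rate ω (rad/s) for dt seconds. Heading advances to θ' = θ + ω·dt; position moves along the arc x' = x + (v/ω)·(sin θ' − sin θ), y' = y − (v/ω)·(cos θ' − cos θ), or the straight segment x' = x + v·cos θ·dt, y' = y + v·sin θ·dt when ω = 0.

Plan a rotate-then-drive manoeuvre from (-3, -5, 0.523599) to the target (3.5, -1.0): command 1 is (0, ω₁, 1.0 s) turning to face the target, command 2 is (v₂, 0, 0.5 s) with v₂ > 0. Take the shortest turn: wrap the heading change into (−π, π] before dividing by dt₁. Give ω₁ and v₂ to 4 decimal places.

heading to target = atan2(-1−-5, 3.5−-3) = 0.5517
Δθ = wrap(0.5517 − 0.5236) = 0.0281; ω₁ = Δθ/dt₁ = 0.0281
distance = √((3.5−-3)² + (-1−-5)²) = 7.6322; v₂ = distance/dt₂ = 15.2643

ω₁ = 0.0281, v₂ = 15.2643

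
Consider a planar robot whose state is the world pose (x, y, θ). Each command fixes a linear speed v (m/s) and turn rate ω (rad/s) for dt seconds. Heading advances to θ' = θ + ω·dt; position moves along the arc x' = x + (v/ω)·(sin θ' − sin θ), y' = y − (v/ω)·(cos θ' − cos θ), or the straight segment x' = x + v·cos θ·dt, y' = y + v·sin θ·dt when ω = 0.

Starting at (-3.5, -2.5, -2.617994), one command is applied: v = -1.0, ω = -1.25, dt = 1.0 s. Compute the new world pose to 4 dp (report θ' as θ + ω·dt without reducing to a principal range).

θ' = -2.6180 + -1.25·1.0 = -3.8680
R = v/ω = -1.0/-1.25 = 0.8000
x' = -3.5 + 0.8000·(sin -3.8680 − sin -2.6180) = -2.5687
y' = -2.5 − 0.8000·(cos -3.8680 − cos -2.6180) = -2.5948

(-2.5687, -2.5948, -3.8680)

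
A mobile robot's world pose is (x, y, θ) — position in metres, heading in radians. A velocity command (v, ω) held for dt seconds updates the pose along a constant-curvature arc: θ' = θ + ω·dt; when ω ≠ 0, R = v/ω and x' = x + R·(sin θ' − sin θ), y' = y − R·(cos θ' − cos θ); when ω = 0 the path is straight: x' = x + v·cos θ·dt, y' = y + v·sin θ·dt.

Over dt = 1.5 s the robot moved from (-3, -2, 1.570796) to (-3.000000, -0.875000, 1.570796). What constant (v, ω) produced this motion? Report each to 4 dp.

Δθ = 1.570796 − 1.570796 = 0.000000
ω = Δθ/dt = 0.000000/1.5 = 0.0000
ω = 0 → v = (Δx·cos θ + Δy·sin θ)/dt = 0.7500

v = 0.7500, ω = 0.0000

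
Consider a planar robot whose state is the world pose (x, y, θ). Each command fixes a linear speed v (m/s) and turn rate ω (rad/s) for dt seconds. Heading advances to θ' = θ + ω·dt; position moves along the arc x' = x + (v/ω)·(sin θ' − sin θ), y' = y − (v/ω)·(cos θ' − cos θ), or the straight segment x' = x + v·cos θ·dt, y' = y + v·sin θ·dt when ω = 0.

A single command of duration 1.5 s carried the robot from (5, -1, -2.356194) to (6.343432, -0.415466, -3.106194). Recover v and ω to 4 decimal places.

v = -1.0000, ω = -0.5000

Δθ = -3.106194 − -2.356194 = -0.750000
ω = Δθ/dt = -0.750000/1.5 = -0.5000
R = Δx/(sin θ' − sin θ) = 2.0000
v = R·ω = 2.0000·-0.5000 = -1.0000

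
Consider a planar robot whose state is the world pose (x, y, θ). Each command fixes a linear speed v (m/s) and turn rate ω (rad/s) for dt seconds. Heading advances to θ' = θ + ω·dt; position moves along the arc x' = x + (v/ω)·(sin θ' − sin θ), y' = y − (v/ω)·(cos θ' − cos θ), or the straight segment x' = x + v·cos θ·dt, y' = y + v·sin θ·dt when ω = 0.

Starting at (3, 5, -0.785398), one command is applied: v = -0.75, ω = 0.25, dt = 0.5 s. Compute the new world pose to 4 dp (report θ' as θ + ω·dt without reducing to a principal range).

(2.7190, 5.2479, -0.6604)

θ' = -0.7854 + 0.25·0.5 = -0.6604
R = v/ω = -0.75/0.25 = -3.0000
x' = 3 + -3.0000·(sin -0.6604 − sin -0.7854) = 2.7190
y' = 5 − -3.0000·(cos -0.6604 − cos -0.7854) = 5.2479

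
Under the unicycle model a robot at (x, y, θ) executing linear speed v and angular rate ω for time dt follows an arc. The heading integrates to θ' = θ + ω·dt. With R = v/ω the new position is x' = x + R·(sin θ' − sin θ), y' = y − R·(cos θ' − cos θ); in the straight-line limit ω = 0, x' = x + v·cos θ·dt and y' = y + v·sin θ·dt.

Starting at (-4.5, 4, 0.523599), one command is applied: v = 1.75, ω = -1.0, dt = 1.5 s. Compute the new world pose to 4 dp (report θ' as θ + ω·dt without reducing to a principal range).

θ' = 0.5236 + -1.0·1.5 = -0.9764
R = v/ω = 1.75/-1.0 = -1.7500
x' = -4.5 + -1.7500·(sin -0.9764 − sin 0.5236) = -2.1751
y' = 4 − -1.7500·(cos -0.9764 − cos 0.5236) = 3.4645

(-2.1751, 3.4645, -0.9764)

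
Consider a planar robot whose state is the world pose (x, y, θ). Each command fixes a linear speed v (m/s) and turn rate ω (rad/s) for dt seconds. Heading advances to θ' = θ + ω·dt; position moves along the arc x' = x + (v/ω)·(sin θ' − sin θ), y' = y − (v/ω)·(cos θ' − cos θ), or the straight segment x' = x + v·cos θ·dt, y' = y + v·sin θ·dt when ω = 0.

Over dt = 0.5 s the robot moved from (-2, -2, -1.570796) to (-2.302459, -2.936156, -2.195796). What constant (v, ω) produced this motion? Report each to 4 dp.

v = 2.0000, ω = -1.2500

Δθ = -2.195796 − -1.570796 = -0.625000
ω = Δθ/dt = -0.625000/0.5 = -1.2500
R = −Δy/(cos θ' − cos θ) = -1.6000
v = R·ω = -1.6000·-1.2500 = 2.0000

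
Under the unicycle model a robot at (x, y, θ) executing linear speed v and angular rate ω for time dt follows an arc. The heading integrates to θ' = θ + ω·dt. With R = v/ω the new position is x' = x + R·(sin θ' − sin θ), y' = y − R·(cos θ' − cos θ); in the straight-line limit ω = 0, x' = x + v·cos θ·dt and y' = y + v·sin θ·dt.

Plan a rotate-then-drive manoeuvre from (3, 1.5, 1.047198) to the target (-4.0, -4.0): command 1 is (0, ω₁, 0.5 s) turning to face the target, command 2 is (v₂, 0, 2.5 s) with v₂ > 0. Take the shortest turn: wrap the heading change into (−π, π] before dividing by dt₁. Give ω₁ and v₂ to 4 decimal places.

ω₁ = 5.5207, v₂ = 3.5609

heading to target = atan2(-4−1.5, -4−3) = -2.4756
Δθ = wrap(-2.4756 − 1.0472) = 2.7604; ω₁ = Δθ/dt₁ = 5.5207
distance = √((-4−3)² + (-4−1.5)²) = 8.9022; v₂ = distance/dt₂ = 3.5609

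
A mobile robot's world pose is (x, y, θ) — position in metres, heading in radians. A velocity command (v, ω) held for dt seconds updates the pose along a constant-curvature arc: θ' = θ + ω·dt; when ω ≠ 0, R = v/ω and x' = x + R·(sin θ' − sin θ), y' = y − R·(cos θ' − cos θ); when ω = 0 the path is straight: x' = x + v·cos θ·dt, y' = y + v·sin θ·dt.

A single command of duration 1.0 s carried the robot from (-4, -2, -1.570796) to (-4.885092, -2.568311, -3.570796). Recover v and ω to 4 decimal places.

Δθ = -3.570796 − -1.570796 = -2.000000
ω = Δθ/dt = -2.000000/1.0 = -2.0000
R = Δx/(sin θ' − sin θ) = -0.6250
v = R·ω = -0.6250·-2.0000 = 1.2500

v = 1.2500, ω = -2.0000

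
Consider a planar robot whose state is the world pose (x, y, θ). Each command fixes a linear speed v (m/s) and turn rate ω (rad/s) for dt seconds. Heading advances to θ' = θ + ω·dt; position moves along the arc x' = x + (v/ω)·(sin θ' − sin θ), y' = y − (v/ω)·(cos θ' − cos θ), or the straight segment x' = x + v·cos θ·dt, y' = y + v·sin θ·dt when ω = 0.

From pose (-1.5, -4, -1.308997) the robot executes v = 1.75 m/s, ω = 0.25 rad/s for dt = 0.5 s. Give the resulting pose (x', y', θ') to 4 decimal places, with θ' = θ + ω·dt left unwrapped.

(-1.2214, -4.8289, -1.1840)

θ' = -1.3090 + 0.25·0.5 = -1.1840
R = v/ω = 1.75/0.25 = 7.0000
x' = -1.5 + 7.0000·(sin -1.1840 − sin -1.3090) = -1.2214
y' = -4 − 7.0000·(cos -1.1840 − cos -1.3090) = -4.8289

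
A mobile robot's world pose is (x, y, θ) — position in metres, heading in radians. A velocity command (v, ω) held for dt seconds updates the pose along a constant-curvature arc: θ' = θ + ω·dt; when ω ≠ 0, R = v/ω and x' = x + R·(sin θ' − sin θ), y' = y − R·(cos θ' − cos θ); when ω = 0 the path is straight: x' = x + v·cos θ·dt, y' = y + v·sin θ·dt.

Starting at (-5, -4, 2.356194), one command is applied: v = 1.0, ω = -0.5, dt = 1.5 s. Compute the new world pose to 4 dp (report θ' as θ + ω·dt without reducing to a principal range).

θ' = 2.3562 + -0.5·1.5 = 1.6062
R = v/ω = 1.0/-0.5 = -2.0000
x' = -5 + -2.0000·(sin 1.6062 − sin 2.3562) = -5.5845
y' = -4 − -2.0000·(cos 1.6062 − cos 2.3562) = -2.6566

(-5.5845, -2.6566, 1.6062)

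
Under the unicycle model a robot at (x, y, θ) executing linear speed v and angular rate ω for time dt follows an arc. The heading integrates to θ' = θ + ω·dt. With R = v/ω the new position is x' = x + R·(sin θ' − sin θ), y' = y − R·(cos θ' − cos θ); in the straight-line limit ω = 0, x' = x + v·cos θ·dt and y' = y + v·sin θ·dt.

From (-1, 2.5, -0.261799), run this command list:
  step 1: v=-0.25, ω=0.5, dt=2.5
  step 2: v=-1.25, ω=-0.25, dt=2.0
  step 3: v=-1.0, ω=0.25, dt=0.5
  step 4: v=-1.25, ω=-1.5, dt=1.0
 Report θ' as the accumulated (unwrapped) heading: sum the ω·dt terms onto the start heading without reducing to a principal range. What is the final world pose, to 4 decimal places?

step 1: θ'=0.9882 (R=-0.5000) → pose (-1.5469, 2.2921, 0.9882)
step 2: θ'=0.4882 (R=5.0000) → pose (-3.3769, 0.6272, 0.4882)
step 3: θ'=0.6132 (R=-4.0000) → pose (-3.8027, 0.3657, 0.6132)
step 4: θ'=-0.8868 (R=0.8333) → pose (-4.9282, 0.5207, -0.8868)

(-4.9282, 0.5207, -0.8868)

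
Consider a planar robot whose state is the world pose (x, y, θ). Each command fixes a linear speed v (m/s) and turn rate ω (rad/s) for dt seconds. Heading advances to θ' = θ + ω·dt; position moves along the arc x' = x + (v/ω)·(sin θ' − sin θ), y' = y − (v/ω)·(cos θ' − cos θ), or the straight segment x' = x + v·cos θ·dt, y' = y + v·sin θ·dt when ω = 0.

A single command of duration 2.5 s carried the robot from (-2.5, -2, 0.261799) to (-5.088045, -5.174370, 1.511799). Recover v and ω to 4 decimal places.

Δθ = 1.511799 − 0.261799 = 1.250000
ω = Δθ/dt = 1.250000/2.5 = 0.5000
R = −Δy/(cos θ' − cos θ) = -3.5000
v = R·ω = -3.5000·0.5000 = -1.7500

v = -1.7500, ω = 0.5000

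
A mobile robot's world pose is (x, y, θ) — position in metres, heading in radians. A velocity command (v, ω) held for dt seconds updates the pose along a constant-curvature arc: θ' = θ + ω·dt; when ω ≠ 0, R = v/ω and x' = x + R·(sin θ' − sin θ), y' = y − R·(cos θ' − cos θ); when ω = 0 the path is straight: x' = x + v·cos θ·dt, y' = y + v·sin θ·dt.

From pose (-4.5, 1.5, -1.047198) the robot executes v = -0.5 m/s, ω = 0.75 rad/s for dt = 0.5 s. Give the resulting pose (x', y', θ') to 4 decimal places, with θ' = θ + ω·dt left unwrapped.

θ' = -1.0472 + 0.75·0.5 = -0.6722
R = v/ω = -0.5/0.75 = -0.6667
x' = -4.5 + -0.6667·(sin -0.6722 − sin -1.0472) = -4.6622
y' = 1.5 − -0.6667·(cos -0.6722 − cos -1.0472) = 1.6883

(-4.6622, 1.6883, -0.6722)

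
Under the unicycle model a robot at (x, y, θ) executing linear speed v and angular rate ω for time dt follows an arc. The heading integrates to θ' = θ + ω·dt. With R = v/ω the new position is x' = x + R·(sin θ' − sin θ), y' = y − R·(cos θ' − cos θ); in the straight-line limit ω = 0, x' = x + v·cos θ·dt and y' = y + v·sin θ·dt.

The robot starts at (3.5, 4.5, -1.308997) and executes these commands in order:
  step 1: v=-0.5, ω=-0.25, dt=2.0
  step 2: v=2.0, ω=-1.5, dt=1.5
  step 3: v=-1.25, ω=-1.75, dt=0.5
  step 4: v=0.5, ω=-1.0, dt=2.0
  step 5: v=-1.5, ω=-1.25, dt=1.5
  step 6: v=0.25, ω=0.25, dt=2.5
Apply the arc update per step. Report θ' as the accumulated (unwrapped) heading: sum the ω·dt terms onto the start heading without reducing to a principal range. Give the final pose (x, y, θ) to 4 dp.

step 1: θ'=-1.8090 (R=2.0000) → pose (3.4883, 5.4895, -1.8090)
step 2: θ'=-4.0590 (R=-1.3333) → pose (1.1339, 4.9936, -4.0590)
step 3: θ'=-4.9340 (R=0.7143) → pose (1.2636, 4.4024, -4.9340)
step 4: θ'=-6.9340 (R=-0.5000) → pose (2.0543, 4.6903, -6.9340)
step 5: θ'=-8.8090 (R=1.2000) → pose (2.0882, 6.6246, -8.8090)
step 6: θ'=-8.1840 (R=1.0000) → pose (1.7197, 6.1324, -8.1840)

(1.7197, 6.1324, -8.1840)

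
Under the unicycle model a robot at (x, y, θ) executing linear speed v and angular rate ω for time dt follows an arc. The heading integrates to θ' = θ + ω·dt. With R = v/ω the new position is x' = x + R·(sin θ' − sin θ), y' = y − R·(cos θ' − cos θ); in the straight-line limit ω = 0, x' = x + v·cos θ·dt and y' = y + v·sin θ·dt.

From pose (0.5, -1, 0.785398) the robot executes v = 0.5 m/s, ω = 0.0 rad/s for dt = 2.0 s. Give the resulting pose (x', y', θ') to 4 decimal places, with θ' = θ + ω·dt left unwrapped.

(1.2071, -0.2929, 0.7854)

θ' = 0.7854 + 0.0·2.0 = 0.7854
ω = 0 → straight: x' = 0.5 + 0.5·cos(0.7854)·2.0 = 1.2071
y' = -1 + 0.5·sin(0.7854)·2.0 = -0.2929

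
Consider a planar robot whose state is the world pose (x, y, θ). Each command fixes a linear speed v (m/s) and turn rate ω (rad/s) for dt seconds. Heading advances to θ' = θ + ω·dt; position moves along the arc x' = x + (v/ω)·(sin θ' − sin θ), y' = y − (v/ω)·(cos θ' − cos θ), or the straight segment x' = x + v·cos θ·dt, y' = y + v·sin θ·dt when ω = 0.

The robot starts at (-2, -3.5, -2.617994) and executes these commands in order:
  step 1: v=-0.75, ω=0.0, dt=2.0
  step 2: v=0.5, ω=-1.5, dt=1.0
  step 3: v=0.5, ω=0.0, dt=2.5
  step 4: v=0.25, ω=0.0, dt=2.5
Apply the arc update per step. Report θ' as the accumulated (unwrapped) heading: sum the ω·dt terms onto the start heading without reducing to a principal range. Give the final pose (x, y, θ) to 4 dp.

(-2.1938, -1.0946, -4.1180)

step 1: θ'=-2.6180 (straight) → pose (-0.7010, -2.7500, -2.6180)
step 2: θ'=-4.1180 (R=-0.3333) → pose (-1.1438, -2.6480, -4.1180)
step 3: θ'=-4.1180 (straight) → pose (-1.8438, -1.6124, -4.1180)
step 4: θ'=-4.1180 (straight) → pose (-2.1938, -1.0946, -4.1180)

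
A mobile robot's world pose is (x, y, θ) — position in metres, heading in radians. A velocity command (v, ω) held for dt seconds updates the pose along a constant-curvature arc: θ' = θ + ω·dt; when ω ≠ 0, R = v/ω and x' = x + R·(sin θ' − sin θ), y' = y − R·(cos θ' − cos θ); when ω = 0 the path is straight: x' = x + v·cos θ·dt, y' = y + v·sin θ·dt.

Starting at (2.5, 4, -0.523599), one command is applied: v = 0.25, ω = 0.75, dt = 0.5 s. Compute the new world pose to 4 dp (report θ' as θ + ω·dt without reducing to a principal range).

θ' = -0.5236 + 0.75·0.5 = -0.1486
R = v/ω = 0.25/0.75 = 0.3333
x' = 2.5 + 0.3333·(sin -0.1486 − sin -0.5236) = 2.6173
y' = 4 − 0.3333·(cos -0.1486 − cos -0.5236) = 3.9590

(2.6173, 3.9590, -0.1486)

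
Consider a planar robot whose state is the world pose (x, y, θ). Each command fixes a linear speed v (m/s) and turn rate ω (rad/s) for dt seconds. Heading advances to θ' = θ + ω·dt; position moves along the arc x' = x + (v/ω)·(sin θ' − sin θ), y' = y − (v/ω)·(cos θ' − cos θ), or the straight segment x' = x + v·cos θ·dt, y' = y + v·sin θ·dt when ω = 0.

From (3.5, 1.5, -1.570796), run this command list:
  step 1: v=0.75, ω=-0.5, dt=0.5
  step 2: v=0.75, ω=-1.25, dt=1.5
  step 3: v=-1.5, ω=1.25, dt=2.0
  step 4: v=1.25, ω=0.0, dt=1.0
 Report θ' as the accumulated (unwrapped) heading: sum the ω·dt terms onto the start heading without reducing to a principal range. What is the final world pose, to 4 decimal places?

step 1: θ'=-1.8208 (R=-1.5000) → pose (3.4534, 1.1289, -1.8208)
step 2: θ'=-3.6958 (R=-0.6000) → pose (2.5563, 0.7671, -3.6958)
step 3: θ'=-1.1958 (R=-1.2000) → pose (4.3044, 2.2271, -1.1958)
step 4: θ'=-1.1958 (straight) → pose (4.7622, 1.0639, -1.1958)

(4.7622, 1.0639, -1.1958)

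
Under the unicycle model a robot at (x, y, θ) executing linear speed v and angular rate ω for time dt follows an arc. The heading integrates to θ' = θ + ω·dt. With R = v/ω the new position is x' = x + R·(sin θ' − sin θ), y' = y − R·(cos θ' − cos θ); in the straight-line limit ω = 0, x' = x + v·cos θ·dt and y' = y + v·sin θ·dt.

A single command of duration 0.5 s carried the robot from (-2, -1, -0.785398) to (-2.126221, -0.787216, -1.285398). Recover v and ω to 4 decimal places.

Δθ = -1.285398 − -0.785398 = -0.500000
ω = Δθ/dt = -0.500000/0.5 = -1.0000
R = −Δy/(cos θ' − cos θ) = 0.5000
v = R·ω = 0.5000·-1.0000 = -0.5000

v = -0.5000, ω = -1.0000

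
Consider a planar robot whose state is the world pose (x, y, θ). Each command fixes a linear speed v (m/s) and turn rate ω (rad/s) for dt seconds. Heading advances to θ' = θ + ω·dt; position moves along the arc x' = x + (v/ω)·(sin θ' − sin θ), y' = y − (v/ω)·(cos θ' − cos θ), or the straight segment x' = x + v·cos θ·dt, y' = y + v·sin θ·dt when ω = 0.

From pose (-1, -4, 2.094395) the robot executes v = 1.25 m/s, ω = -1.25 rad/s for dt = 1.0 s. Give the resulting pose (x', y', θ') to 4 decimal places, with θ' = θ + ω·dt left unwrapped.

(-0.8815, -2.8358, 0.8444)

θ' = 2.0944 + -1.25·1.0 = 0.8444
R = v/ω = 1.25/-1.25 = -1.0000
x' = -1 + -1.0000·(sin 0.8444 − sin 2.0944) = -0.8815
y' = -4 − -1.0000·(cos 0.8444 − cos 2.0944) = -2.8358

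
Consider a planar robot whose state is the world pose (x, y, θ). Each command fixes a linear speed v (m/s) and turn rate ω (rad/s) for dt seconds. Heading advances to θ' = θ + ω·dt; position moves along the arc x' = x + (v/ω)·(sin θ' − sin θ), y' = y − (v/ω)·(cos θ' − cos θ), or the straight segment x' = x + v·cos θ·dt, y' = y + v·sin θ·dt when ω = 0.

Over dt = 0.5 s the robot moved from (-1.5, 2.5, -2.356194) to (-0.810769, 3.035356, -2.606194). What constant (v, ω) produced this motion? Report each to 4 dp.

Δθ = -2.606194 − -2.356194 = -0.250000
ω = Δθ/dt = -0.250000/0.5 = -0.5000
R = Δx/(sin θ' − sin θ) = 3.5000
v = R·ω = 3.5000·-0.5000 = -1.7500

v = -1.7500, ω = -0.5000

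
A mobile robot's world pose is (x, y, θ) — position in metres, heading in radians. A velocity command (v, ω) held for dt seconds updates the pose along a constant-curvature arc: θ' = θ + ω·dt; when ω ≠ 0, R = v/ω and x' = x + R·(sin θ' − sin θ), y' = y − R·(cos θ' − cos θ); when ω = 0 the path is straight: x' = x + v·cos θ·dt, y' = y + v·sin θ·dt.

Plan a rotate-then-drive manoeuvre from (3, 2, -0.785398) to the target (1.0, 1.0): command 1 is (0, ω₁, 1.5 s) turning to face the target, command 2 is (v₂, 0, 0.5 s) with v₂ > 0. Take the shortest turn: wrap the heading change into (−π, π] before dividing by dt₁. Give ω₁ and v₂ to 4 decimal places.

ω₁ = -1.2617, v₂ = 4.4721

heading to target = atan2(1−2, 1−3) = -2.6779
Δθ = wrap(-2.6779 − -0.7854) = -1.8925; ω₁ = Δθ/dt₁ = -1.2617
distance = √((1−3)² + (1−2)²) = 2.2361; v₂ = distance/dt₂ = 4.4721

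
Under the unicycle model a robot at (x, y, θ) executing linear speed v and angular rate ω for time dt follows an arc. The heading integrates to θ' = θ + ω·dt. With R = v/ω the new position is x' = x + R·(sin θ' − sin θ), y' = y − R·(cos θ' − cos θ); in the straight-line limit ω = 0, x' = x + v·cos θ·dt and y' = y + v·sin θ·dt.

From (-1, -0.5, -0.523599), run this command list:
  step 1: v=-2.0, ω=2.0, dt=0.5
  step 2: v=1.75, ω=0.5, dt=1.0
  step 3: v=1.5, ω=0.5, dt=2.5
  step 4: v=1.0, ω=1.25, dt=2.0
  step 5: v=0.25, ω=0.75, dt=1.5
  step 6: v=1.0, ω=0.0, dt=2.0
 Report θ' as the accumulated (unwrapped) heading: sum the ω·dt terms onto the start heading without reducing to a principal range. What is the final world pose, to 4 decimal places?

step 1: θ'=0.4764 (R=-1.0000) → pose (-1.9586, -0.4774, 0.4764)
step 2: θ'=0.9764 (R=3.5000) → pose (-0.6639, 0.6729, 0.9764)
step 3: θ'=2.2264 (R=3.0000) → pose (-0.7713, 4.1818, 2.2264)
step 4: θ'=4.7264 (R=0.8000) → pose (-2.2054, 3.6829, 4.7264)
step 5: θ'=5.8514 (R=0.3333) → pose (-2.0116, 3.3848, 5.8514)
step 6: θ'=5.8514 (straight) → pose (-0.1952, 2.5478, 5.8514)

(-0.1952, 2.5478, 5.8514)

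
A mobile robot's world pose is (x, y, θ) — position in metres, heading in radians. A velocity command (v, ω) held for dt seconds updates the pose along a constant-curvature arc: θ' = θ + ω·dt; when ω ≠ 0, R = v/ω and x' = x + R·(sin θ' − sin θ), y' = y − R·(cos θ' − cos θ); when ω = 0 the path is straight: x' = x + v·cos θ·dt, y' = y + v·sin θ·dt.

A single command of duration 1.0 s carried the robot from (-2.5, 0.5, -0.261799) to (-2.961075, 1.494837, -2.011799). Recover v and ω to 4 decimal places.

v = -1.2500, ω = -1.7500

Δθ = -2.011799 − -0.261799 = -1.750000
ω = Δθ/dt = -1.750000/1.0 = -1.7500
R = −Δy/(cos θ' − cos θ) = 0.7143
v = R·ω = 0.7143·-1.7500 = -1.2500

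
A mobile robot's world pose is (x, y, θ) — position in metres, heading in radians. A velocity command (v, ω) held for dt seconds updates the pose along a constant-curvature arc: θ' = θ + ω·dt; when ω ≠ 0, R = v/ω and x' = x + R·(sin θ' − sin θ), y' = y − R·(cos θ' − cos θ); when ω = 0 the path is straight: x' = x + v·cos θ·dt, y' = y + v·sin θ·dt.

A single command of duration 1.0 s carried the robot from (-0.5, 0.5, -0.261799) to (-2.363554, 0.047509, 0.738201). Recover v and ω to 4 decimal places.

Δθ = 0.738201 − -0.261799 = 1.000000
ω = Δθ/dt = 1.000000/1.0 = 1.0000
R = Δx/(sin θ' − sin θ) = -2.0000
v = R·ω = -2.0000·1.0000 = -2.0000

v = -2.0000, ω = 1.0000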